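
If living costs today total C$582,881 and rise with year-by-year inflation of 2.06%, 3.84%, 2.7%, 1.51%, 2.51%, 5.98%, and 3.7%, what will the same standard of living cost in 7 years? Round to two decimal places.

Cumulative price-level factor: 1.0206 × 1.0384 × 1.027 × 1.0151 × 1.0251 × 1.0598 × 1.037 ≈ 1.2447106914.
Multiplying C$582,881 by the price-level factor gives the future nominal sum.

C$725,518.21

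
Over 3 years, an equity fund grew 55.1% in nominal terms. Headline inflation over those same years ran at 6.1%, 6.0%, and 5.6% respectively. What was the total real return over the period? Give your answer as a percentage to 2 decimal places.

30.60%

Cumulative inflation factor: 1.061 × 1.060 × 1.056 ≈ 1.18764.
Nominal growth factor: 1.55100. Real growth factor = 1.55100 / 1.18764 ≈ 1.30595.
Total real return ≈ 30.5950%.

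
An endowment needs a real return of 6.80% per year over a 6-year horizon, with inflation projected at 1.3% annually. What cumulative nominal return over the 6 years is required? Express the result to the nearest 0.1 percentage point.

Required annual nominal rate: (1+6.80%)(1+1.3%) − 1 = 8.1884%.
Cumulative over 6 years: (1 + 0.081884)^6 − 1 ≈ 0.60356.

60.4%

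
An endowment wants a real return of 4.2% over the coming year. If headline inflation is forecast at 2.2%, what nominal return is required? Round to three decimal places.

By the Fisher equation, 1 + r_nom = (1 + 4.2%)(1 + 2.2%) = 1.042 × 1.022 = 1.064924.
So r_nom = 6.4924%.

6.492%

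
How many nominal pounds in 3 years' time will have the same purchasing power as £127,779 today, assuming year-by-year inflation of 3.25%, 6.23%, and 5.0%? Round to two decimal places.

£147,158.73

Cumulative price-level factor: 1.0325 × 1.0623 × 1.050 = 1.1516659875.
Multiplying £127,779 by the price-level factor gives the future nominal sum.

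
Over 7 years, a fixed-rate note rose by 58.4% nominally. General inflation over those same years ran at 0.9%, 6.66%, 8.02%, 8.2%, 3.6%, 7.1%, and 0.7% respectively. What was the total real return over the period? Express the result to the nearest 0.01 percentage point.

Cumulative inflation factor: 1.009 × 1.0666 × 1.0802 × 1.082 × 1.036 × 1.071 × 1.007 ≈ 1.40541.
Nominal growth factor: 1.58400. Real growth factor = 1.58400 / 1.40541 ≈ 1.12707.
Total real return ≈ 12.7074%.

12.71%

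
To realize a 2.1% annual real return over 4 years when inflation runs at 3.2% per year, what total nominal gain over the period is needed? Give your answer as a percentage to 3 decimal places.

Required annual nominal rate: (1+2.1%)(1+3.2%) − 1 = 5.3672%.
Cumulative over 4 years: (1 + 0.053672)^4 − 1 ≈ 0.23260.

23.260%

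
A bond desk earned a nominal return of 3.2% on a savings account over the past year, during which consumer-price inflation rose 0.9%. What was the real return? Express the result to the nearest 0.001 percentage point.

2.279%

Real return via the Fisher equation: (1 + 3.2%)/(1 + 0.9%) − 1 = 1.032/1.009 − 1 ≈ 0.02279.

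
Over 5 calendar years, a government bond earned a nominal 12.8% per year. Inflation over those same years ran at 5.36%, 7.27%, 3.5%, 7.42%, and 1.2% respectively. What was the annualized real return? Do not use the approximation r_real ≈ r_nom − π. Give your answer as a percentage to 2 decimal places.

7.51%

Cumulative inflation factor: 1.0536 × 1.0727 × 1.035 × 1.0742 × 1.012 ≈ 1.27163.
Nominal growth factor: 1.82619. Real growth factor = 1.82619 / 1.27163 ≈ 1.43610.
Annualized: 1.43610^(1/5) − 1 ≈ 0.07507.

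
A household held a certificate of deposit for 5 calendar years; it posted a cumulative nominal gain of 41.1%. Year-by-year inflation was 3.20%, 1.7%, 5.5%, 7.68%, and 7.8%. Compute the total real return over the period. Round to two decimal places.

9.78%

Cumulative inflation factor: 1.0320 × 1.017 × 1.055 × 1.0768 × 1.078 ≈ 1.28531.
Nominal growth factor: 1.41100. Real growth factor = 1.41100 / 1.28531 ≈ 1.09779.
Total real return ≈ 9.7792%.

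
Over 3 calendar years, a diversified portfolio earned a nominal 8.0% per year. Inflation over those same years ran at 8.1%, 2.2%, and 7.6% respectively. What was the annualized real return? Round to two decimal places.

1.95%

Cumulative inflation factor: 1.081 × 1.022 × 1.076 ≈ 1.18875.
Nominal growth factor: 1.25971. Real growth factor = 1.25971 / 1.18875 ≈ 1.05970.
Annualized: 1.05970^(1/3) − 1 ≈ 0.01952.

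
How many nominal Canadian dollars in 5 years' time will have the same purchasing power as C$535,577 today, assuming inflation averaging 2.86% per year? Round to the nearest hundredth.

C$616,672.41

Cumulative price-level factor: (1+2.86%)^5 ≈ 1.1514169010.
The nominal amount required is C$535,577 scaled up by that factor.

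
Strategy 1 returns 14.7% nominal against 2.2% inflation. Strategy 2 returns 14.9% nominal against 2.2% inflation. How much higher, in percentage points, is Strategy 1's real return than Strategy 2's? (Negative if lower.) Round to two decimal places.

Strategy 1 real return: 1.147/1.022 − 1 = 12.231%.
Strategy 2 real return: 1.149/1.022 − 1 = 12.427%.
Difference: 12.231 − 12.427 = -0.196 pp.

-0.20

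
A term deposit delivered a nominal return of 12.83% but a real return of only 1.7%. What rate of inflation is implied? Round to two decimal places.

10.94%

From (1+r_nom) = (1+r_real)(1+π), we get 1+π = (1 + 12.83%)/(1 + 1.7%) = 1.1283/1.017 ≈ 1.10944.
So π ≈ 10.9440%.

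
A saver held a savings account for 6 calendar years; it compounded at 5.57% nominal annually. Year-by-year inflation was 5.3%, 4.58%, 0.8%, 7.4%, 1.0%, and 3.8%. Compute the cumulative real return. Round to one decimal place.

Cumulative inflation factor: 1.053 × 1.0458 × 1.008 × 1.074 × 1.010 × 1.038 ≈ 1.24986.
Nominal growth factor: 1.38434. Real growth factor = 1.38434 / 1.24986 ≈ 1.10760.
Total real return ≈ 10.7599%.

10.8%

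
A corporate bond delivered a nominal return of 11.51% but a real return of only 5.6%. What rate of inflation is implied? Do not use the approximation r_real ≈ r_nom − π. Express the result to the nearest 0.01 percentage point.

From (1+r_nom) = (1+r_real)(1+π), we get 1+π = (1 + 11.51%)/(1 + 5.6%) = 1.1151/1.056 ≈ 1.05597.
So π ≈ 5.5966%.

5.60%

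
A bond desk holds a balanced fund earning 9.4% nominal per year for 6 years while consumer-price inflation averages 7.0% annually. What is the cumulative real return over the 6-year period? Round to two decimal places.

The annual real rate is (1+9.4%)/(1+7.0%) − 1 = 2.2430%.
Compounded over 6 years: (1 + 0.022430)^6 − 1 ≈ 0.14236.

14.24%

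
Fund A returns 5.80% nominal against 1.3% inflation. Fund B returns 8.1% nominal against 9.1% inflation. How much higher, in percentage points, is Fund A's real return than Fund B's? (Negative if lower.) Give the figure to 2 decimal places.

5.36

Fund A real return: 1.0580/1.013 − 1 = 4.442%.
Fund B real return: 1.081/1.091 − 1 = -0.917%.
Difference: 4.442 − (-0.917) = 5.359 pp.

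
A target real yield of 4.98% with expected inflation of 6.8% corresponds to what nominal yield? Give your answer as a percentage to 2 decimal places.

12.12%

By the Fisher equation, 1 + r_nom = (1 + 4.98%)(1 + 6.8%) = 1.0498 × 1.068 = 1.1211864.
So r_nom = 12.11864%.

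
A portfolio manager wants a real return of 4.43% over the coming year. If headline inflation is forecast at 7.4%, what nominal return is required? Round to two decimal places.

By the Fisher equation, 1 + r_nom = (1 + 4.43%)(1 + 7.4%) = 1.0443 × 1.074 = 1.1215782.
So r_nom = 12.15782%.

12.16%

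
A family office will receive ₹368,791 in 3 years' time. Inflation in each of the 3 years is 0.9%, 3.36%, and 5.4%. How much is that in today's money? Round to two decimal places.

₹335,502.71

Price-level factor over 3 years: 1.009 × 1.0336 × 1.054 = 1.0992191296.
Purchasing power today: ₹368,791 divided by that factor.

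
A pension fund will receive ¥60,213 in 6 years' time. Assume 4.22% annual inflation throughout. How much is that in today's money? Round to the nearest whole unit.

¥46,988

Price-level factor over 6 years: (1 + 4.22%)^6 ≈ 1.2814640085.
Purchasing power today: ¥60,213 divided by that factor.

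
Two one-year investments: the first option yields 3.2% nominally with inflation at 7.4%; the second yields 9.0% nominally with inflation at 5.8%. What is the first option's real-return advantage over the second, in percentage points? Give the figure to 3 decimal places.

-6.935

The first option real return: 1.032/1.074 − 1 = -3.9106%.
The second real return: 1.090/1.058 − 1 = 3.0246%.
Difference: -3.9106 − 3.0246 = -6.9352 pp.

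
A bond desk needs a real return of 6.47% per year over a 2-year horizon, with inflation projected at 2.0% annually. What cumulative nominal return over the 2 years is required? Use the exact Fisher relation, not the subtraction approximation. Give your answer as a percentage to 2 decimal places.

Required annual nominal rate: (1+6.47%)(1+2.0%) − 1 = 8.5994%.
Cumulative over 2 years: (1 + 0.085994)^2 − 1 ≈ 0.17938.

17.94%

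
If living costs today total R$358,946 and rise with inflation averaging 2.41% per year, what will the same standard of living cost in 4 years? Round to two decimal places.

Cumulative price-level factor: (1+2.41%)^4 ≈ 1.0999411874.
Multiplying R$358,946 by the price-level factor gives the future nominal sum.

R$394,819.49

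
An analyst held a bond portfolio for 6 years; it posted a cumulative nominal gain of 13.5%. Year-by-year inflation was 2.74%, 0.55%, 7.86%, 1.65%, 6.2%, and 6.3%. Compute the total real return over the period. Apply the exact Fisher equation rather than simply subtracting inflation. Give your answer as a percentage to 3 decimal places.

Cumulative inflation factor: 1.0274 × 1.0055 × 1.0786 × 1.0165 × 1.062 × 1.063 ≈ 1.27864.
Nominal growth factor: 1.13500. Real growth factor = 1.13500 / 1.27864 ≈ 0.88766.
Total real return ≈ -11.2336%.

-11.234%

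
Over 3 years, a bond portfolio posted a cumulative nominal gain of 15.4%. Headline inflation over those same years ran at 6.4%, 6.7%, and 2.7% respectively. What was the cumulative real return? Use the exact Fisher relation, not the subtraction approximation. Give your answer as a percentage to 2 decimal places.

-1.02%

Cumulative inflation factor: 1.064 × 1.067 × 1.027 ≈ 1.16594.
Nominal growth factor: 1.15400. Real growth factor = 1.15400 / 1.16594 ≈ 0.98976.
Total real return ≈ -1.0241%.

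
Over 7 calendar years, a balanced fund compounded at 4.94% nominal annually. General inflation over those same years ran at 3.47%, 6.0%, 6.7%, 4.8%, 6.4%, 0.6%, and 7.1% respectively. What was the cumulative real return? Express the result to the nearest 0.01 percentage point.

-0.32%

Cumulative inflation factor: 1.0347 × 1.060 × 1.067 × 1.048 × 1.064 × 1.006 × 1.071 ≈ 1.40597.
Nominal growth factor: 1.40148. Real growth factor = 1.40148 / 1.40597 ≈ 0.99681.
Total real return ≈ -0.3190%.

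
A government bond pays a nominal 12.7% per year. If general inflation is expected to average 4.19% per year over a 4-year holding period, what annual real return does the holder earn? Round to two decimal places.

With constant rates the annual real return is the same each year: (1+12.7%)/(1+4.19%) − 1 = 0.08168.

8.17%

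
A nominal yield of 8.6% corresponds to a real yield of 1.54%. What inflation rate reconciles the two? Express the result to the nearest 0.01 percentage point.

From (1+r_nom) = (1+r_real)(1+π), we get 1+π = (1 + 8.6%)/(1 + 1.54%) = 1.086/1.0154 ≈ 1.06953.
So π ≈ 6.9529%.

6.95%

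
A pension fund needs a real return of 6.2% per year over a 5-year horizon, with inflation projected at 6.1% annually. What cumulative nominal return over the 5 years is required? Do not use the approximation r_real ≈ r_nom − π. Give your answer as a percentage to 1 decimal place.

Required annual nominal rate: (1+6.2%)(1+6.1%) − 1 = 12.6782%.
Cumulative over 5 years: (1 + 0.126782)^5 − 1 ≈ 0.81635.

81.6%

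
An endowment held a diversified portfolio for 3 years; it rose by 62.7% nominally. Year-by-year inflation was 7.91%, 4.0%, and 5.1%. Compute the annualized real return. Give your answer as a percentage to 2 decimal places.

Cumulative inflation factor: 1.0791 × 1.040 × 1.051 ≈ 1.17950.
Nominal growth factor: 1.62700. Real growth factor = 1.62700 / 1.17950 ≈ 1.37940.
Annualized: 1.37940^(1/3) − 1 ≈ 0.11317.

11.32%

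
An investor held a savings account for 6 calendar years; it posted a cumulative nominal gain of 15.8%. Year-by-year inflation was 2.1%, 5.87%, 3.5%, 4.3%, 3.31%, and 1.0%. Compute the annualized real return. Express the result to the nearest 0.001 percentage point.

Cumulative inflation factor: 1.021 × 1.0587 × 1.035 × 1.043 × 1.0331 × 1.010 ≈ 1.21755.
Nominal growth factor: 1.15800. Real growth factor = 1.15800 / 1.21755 ≈ 0.95109.
Annualized: 0.95109^(1/6) − 1 ≈ -0.00832.

-0.832%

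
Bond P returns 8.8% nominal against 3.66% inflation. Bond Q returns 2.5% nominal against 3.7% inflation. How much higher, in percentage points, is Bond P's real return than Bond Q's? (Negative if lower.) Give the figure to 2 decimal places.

6.12

Bond P real return: 1.088/1.0366 − 1 = 4.959%.
Bond Q real return: 1.025/1.037 − 1 = -1.157%.
Difference: 4.959 − (-1.157) = 6.116 pp.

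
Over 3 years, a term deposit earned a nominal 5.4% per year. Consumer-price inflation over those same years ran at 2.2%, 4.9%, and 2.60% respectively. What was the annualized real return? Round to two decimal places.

2.11%

Cumulative inflation factor: 1.022 × 1.049 × 1.0260 ≈ 1.09995.
Nominal growth factor: 1.17091. Real growth factor = 1.17091 / 1.09995 ≈ 1.06451.
Annualized: 1.06451^(1/3) − 1 ≈ 0.02106.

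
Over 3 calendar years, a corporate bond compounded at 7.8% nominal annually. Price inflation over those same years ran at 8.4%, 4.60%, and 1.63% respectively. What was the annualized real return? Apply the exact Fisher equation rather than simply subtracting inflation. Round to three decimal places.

2.823%

Cumulative inflation factor: 1.084 × 1.0460 × 1.0163 ≈ 1.15235.
Nominal growth factor: 1.25273. Real growth factor = 1.25273 / 1.15235 ≈ 1.08711.
Annualized: 1.08711^(1/3) − 1 ≈ 0.02823.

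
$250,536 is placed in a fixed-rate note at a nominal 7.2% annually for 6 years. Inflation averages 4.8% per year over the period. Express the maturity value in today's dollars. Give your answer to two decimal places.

$286,992.90

Nominal value at maturity: $250,536 × (1 + 7.2%)^6 ≈ $380,223.41.
Price-level factor over 6 years: (1 + 4.8%)^6 ≈ 1.3248530073.
Dividing the nominal maturity value by the price-level factor gives the value in today's money.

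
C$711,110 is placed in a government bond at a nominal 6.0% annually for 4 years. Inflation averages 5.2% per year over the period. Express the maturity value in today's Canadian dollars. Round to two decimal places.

Nominal value at maturity: C$711,110 × (1 + 6.0%)^4 ≈ C$897,759.99.
Price-level factor over 4 years: (1 + 5.2%)^4 ≈ 1.2247937436.
Dividing the nominal maturity value by the price-level factor gives the value in today's money.

C$732,988.71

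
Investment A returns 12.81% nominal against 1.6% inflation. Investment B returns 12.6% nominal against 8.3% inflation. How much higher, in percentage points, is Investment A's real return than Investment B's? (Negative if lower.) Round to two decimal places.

Investment A real return: 1.1281/1.016 − 1 = 11.033%.
Investment B real return: 1.126/1.083 − 1 = 3.970%.
Difference: 11.033 − 3.970 = 7.063 pp.

7.06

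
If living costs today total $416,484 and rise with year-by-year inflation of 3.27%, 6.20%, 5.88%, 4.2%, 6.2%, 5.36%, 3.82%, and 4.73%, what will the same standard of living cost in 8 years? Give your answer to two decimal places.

$613,099.66

Cumulative price-level factor: 1.0327 × 1.0620 × 1.0588 × 1.042 × 1.062 × 1.0536 × 1.0382 × 1.0473 ≈ 1.4720845414.
Multiplying $416,484 by the price-level factor gives the future nominal sum.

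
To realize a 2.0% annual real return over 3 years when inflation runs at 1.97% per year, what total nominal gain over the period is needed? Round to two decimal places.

12.52%

Required annual nominal rate: (1+2.0%)(1+1.97%) − 1 = 4.0094%.
Cumulative over 3 years: (1 + 0.040094)^3 − 1 ≈ 0.12517.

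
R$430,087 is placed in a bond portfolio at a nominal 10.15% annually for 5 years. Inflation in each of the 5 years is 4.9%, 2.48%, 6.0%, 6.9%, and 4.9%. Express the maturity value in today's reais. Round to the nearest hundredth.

R$545,764.34

Nominal value at maturity: R$430,087 × (1 + 10.15%)^5 ≈ R$697,394.99.
Price-level factor over 5 years: 1.049 × 1.0248 × 1.060 × 1.069 × 1.049 ≈ 1.2778317172.
The maturity value deflated by that factor is the answer in today's purchasing power.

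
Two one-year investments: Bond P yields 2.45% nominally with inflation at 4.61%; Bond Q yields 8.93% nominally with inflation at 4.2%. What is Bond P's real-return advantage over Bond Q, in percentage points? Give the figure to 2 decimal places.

-6.60

Bond P real return: 1.0245/1.0461 − 1 = -2.065%.
Bond Q real return: 1.0893/1.042 − 1 = 4.539%.
Difference: -2.065 − 4.539 = -6.604 pp.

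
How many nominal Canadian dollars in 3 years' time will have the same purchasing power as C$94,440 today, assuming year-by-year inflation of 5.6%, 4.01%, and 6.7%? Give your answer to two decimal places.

Cumulative price-level factor: 1.056 × 1.0401 × 1.067 = 1.1719347552.
The nominal amount required is C$94,440 scaled up by that factor.

C$110,677.52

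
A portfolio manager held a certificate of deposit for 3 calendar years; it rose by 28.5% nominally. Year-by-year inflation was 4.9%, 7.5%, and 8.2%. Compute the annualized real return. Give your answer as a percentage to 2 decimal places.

1.74%

Cumulative inflation factor: 1.049 × 1.075 × 1.082 ≈ 1.22014.
Nominal growth factor: 1.28500. Real growth factor = 1.28500 / 1.22014 ≈ 1.05315.
Annualized: 1.05315^(1/3) − 1 ≈ 0.01741.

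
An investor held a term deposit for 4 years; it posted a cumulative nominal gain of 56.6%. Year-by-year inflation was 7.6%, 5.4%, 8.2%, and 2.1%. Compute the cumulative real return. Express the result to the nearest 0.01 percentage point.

24.99%

Cumulative inflation factor: 1.076 × 1.054 × 1.082 × 1.021 ≈ 1.25287.
Nominal growth factor: 1.56600. Real growth factor = 1.56600 / 1.25287 ≈ 1.24993.
Total real return ≈ 24.9931%.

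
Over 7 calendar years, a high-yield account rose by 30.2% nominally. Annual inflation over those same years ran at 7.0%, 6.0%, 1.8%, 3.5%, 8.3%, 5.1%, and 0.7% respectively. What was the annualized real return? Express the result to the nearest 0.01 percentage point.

-0.72%

Cumulative inflation factor: 1.070 × 1.060 × 1.018 × 1.035 × 1.083 × 1.051 × 1.007 ≈ 1.36974.
Nominal growth factor: 1.30200. Real growth factor = 1.30200 / 1.36974 ≈ 0.95054.
Annualized: 0.95054^(1/7) − 1 ≈ -0.00722.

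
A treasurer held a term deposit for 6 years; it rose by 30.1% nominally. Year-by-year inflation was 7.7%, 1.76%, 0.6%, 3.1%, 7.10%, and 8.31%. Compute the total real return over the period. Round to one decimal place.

Cumulative inflation factor: 1.077 × 1.0176 × 1.006 × 1.031 × 1.0710 × 1.0831 ≈ 1.31858.
Nominal growth factor: 1.30100. Real growth factor = 1.30100 / 1.31858 ≈ 0.98667.
Total real return ≈ -1.3335%.

-1.3%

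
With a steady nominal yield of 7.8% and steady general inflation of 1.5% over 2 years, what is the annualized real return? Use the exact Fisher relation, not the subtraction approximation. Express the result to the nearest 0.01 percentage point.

6.21%

With constant rates the annual real return is the same each year: (1+7.8%)/(1+1.5%) − 1 = 0.06207.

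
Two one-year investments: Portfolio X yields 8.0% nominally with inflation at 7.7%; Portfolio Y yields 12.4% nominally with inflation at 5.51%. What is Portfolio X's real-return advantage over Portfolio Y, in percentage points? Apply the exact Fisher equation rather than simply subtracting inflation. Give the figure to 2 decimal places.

-6.25

Portfolio X real return: 1.080/1.077 − 1 = 0.279%.
Portfolio Y real return: 1.124/1.0551 − 1 = 6.530%.
Difference: 0.279 − 6.530 = -6.251 pp.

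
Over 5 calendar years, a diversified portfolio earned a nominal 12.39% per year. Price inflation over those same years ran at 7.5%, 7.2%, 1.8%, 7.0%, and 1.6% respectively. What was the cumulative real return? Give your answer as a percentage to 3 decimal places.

40.608%

Cumulative inflation factor: 1.075 × 1.072 × 1.018 × 1.070 × 1.016 ≈ 1.27535.
Nominal growth factor: 1.79324. Real growth factor = 1.79324 / 1.27535 ≈ 1.40608.
Total real return ≈ 40.6079%.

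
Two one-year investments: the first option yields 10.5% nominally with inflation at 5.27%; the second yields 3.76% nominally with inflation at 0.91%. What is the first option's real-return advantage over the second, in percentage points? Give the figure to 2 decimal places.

The first option real return: 1.105/1.0527 − 1 = 4.968%.
The second real return: 1.0376/1.0091 − 1 = 2.824%.
Difference: 4.968 − 2.824 = 2.144 pp.

2.14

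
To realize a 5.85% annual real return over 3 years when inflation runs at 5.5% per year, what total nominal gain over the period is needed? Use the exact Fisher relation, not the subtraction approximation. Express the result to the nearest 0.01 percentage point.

39.26%

Required annual nominal rate: (1+5.85%)(1+5.5%) − 1 = 11.67175%.
Cumulative over 3 years: (1 + 0.1167175)^3 − 1 ≈ 0.39261.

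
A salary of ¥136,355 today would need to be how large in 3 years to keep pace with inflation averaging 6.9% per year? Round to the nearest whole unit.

¥166,573

Cumulative price-level factor: (1+6.9%)^3 = 1.221611509.
The nominal amount required is ¥136,355 scaled up by that factor.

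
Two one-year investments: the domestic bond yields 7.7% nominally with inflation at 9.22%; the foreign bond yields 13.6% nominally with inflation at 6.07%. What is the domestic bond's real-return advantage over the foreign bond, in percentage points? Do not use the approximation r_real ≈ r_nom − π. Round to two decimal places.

The domestic bond real return: 1.077/1.0922 − 1 = -1.392%.
The foreign bond real return: 1.136/1.0607 − 1 = 7.099%.
Difference: -1.392 − 7.099 = -8.491 pp.

-8.49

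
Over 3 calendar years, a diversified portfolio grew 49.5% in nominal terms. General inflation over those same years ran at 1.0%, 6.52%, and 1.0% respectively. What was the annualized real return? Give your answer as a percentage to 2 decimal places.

Cumulative inflation factor: 1.010 × 1.0652 × 1.010 ≈ 1.08661.
Nominal growth factor: 1.49500. Real growth factor = 1.49500 / 1.08661 ≈ 1.37584.
Annualized: 1.37584^(1/3) − 1 ≈ 0.11222.

11.22%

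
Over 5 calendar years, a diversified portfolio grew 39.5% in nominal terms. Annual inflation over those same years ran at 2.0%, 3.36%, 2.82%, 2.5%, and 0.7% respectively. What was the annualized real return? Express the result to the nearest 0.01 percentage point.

4.51%

Cumulative inflation factor: 1.020 × 1.0336 × 1.0282 × 1.025 × 1.007 ≈ 1.11888.
Nominal growth factor: 1.39500. Real growth factor = 1.39500 / 1.11888 ≈ 1.24678.
Annualized: 1.24678^(1/5) − 1 ≈ 0.04510.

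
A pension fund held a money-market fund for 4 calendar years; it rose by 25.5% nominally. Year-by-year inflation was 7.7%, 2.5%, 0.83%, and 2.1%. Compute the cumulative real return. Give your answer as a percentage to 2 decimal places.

Cumulative inflation factor: 1.077 × 1.025 × 1.0083 × 1.021 ≈ 1.13646.
Nominal growth factor: 1.25500. Real growth factor = 1.25500 / 1.13646 ≈ 1.10430.
Total real return ≈ 10.4304%.

10.43%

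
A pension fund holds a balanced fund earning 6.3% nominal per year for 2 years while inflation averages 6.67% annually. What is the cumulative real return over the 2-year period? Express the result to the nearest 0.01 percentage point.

The annual real rate is (1+6.3%)/(1+6.67%) − 1 = -0.3469%.
Compounded over 2 years: (1 + -0.003469)^2 − 1 ≈ -0.00693.

-0.69%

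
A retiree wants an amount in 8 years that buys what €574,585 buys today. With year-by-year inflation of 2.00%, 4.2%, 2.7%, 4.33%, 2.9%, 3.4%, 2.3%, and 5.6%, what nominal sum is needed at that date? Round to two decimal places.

Cumulative price-level factor: 1.0200 × 1.042 × 1.027 × 1.0433 × 1.029 × 1.034 × 1.023 × 1.056 ≈ 1.3089498484.
Multiplying €574,585 by the price-level factor gives the future nominal sum.

€752,102.95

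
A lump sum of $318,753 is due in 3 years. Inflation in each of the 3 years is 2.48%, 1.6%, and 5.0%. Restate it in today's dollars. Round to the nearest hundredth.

Price-level factor over 3 years: 1.0248 × 1.016 × 1.050 = 1.09325664.
Purchasing power today: $318,753 divided by that factor.

$291,562.83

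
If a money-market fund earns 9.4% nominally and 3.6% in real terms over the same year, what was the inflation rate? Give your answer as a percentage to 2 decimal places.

5.60%

From (1+r_nom) = (1+r_real)(1+π), we get 1+π = (1 + 9.4%)/(1 + 3.6%) = 1.094/1.036 ≈ 1.05598.
So π ≈ 5.5985%.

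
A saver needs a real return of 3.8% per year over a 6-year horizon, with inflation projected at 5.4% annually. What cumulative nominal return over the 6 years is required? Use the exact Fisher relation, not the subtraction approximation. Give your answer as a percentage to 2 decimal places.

Required annual nominal rate: (1+3.8%)(1+5.4%) − 1 = 9.4052%.
Cumulative over 6 years: (1 + 0.094052)^6 − 1 ≈ 0.71486.

71.49%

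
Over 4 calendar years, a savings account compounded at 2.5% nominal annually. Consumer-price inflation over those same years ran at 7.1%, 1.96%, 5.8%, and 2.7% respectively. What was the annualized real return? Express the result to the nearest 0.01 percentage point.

Cumulative inflation factor: 1.071 × 1.0196 × 1.058 × 1.027 ≈ 1.18652.
Nominal growth factor: 1.10381. Real growth factor = 1.10381 / 1.18652 ≈ 0.93029.
Annualized: 0.93029^(1/4) − 1 ≈ -0.01790.

-1.79%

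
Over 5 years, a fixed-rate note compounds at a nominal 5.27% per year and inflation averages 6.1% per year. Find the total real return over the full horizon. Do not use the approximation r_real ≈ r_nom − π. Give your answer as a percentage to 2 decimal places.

-3.85%

The annual real rate is (1+5.27%)/(1+6.1%) − 1 = -0.7823%.
Compounded over 5 years: (1 + -0.007823)^5 − 1 ≈ -0.03851.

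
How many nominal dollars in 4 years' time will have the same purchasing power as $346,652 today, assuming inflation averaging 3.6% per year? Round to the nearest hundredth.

$399,330.73

Cumulative price-level factor: (1+3.6%)^4 ≈ 1.1519643036.
Multiplying $346,652 by the price-level factor gives the future nominal sum.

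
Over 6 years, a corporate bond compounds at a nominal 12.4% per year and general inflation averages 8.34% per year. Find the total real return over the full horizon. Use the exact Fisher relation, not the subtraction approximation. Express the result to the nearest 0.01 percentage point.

The annual real rate is (1+12.4%)/(1+8.34%) − 1 = 3.7475%.
Compounded over 6 years: (1 + 0.037475)^6 − 1 ≈ 0.24700.

24.70%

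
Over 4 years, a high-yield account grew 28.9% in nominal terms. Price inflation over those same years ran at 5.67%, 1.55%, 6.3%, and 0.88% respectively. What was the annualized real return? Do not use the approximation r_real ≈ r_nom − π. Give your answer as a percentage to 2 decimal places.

2.88%

Cumulative inflation factor: 1.0567 × 1.0155 × 1.063 × 1.0088 ≈ 1.15072.
Nominal growth factor: 1.28900. Real growth factor = 1.28900 / 1.15072 ≈ 1.12017.
Annualized: 1.12017^(1/4) − 1 ≈ 0.02878.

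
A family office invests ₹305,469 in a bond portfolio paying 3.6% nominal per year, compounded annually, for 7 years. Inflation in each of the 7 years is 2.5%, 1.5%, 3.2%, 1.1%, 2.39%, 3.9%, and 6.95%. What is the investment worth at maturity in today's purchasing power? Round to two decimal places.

Nominal value at maturity: ₹305,469 × (1 + 3.6%)^7 ≈ ₹391,278.00.
Price-level factor over 7 years: 1.025 × 1.015 × 1.032 × 1.011 × 1.0239 × 1.039 × 1.0695 ≈ 1.2350218466.
The maturity value deflated by that factor is the answer in today's purchasing power.

₹316,818.69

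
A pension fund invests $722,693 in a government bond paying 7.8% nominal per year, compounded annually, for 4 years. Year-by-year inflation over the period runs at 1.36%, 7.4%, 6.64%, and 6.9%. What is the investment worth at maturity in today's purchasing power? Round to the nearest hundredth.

Nominal value at maturity: $722,693 × (1 + 7.8%)^4 ≈ $975,952.97.
Price-level factor over 4 years: 1.0136 × 1.074 × 1.0664 × 1.069 ≈ 1.2409912656.
Dividing the nominal maturity value by the price-level factor gives the value in today's money.

$786,430.17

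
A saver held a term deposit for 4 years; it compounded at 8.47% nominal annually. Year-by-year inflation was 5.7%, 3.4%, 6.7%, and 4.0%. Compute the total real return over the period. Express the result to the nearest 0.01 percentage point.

Cumulative inflation factor: 1.057 × 1.034 × 1.067 × 1.040 ≈ 1.21281.
Nominal growth factor: 1.38433. Real growth factor = 1.38433 / 1.21281 ≈ 1.14142.
Total real return ≈ 14.1419%.

14.14%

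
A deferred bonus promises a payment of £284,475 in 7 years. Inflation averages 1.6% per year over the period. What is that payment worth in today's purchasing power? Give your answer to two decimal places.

£254,558.82

Price-level factor over 7 years: (1 + 1.6%)^7 ≈ 1.1175216759.
Purchasing power today: £284,475 divided by that factor.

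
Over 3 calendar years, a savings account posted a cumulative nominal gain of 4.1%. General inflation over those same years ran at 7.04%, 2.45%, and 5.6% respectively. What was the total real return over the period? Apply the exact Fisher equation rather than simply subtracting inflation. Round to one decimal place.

Cumulative inflation factor: 1.0704 × 1.0245 × 1.056 ≈ 1.15804.
Nominal growth factor: 1.04100. Real growth factor = 1.04100 / 1.15804 ≈ 0.89894.
Total real return ≈ -10.1064%.

-10.1%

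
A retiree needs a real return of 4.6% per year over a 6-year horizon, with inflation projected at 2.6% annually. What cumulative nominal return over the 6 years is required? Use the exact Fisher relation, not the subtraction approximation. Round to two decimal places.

Required annual nominal rate: (1+4.6%)(1+2.6%) − 1 = 7.3196%.
Cumulative over 6 years: (1 + 0.073196)^6 − 1 ≈ 0.52783.

52.78%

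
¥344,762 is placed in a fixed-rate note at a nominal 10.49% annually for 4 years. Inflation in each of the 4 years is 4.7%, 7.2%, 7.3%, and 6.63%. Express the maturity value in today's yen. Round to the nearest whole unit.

Nominal value at maturity: ¥344,762 × (1 + 10.49%)^4 ≈ ¥513,820.
Price-level factor over 4 years: 1.047 × 1.072 × 1.073 × 1.0663 ≈ 1.2841643175.
The maturity value deflated by that factor is the answer in today's purchasing power.

¥400,120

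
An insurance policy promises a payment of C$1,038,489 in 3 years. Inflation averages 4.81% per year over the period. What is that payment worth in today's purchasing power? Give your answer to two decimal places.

C$901,973.42

Price-level factor over 3 years: (1 + 4.81%)^3 ≈ 1.1513521146.
Purchasing power today: C$1,038,489 divided by that factor.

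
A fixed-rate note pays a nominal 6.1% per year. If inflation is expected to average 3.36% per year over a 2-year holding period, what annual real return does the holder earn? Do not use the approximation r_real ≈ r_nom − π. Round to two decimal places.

With constant rates the annual real return is the same each year: (1+6.1%)/(1+3.36%) − 1 = 0.02651.

2.65%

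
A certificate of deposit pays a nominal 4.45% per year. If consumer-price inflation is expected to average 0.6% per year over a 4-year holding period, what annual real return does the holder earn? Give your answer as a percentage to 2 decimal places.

With constant rates the annual real return is the same each year: (1+4.45%)/(1+0.6%) − 1 = 0.03827.

3.83%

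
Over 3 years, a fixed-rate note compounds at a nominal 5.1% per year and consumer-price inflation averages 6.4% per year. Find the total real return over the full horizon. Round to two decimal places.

-3.62%

The annual real rate is (1+5.1%)/(1+6.4%) − 1 = -1.2218%.
Compounded over 3 years: (1 + -0.012218)^3 − 1 ≈ -0.03621.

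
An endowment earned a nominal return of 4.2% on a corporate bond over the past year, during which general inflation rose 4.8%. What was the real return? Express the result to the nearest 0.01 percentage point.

Real return via the Fisher equation: (1 + 4.2%)/(1 + 4.8%) − 1 = 1.042/1.048 − 1 ≈ -0.00573.

-0.57%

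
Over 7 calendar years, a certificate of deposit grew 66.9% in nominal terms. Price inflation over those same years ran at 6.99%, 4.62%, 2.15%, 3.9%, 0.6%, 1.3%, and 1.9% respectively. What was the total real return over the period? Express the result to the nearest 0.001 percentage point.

35.289%

Cumulative inflation factor: 1.0699 × 1.0462 × 1.0215 × 1.039 × 1.006 × 1.013 × 1.019 ≈ 1.23365.
Nominal growth factor: 1.66900. Real growth factor = 1.66900 / 1.23365 ≈ 1.35289.
Total real return ≈ 35.2891%.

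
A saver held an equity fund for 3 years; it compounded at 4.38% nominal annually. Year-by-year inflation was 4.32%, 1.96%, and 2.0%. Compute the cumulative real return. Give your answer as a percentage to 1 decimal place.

4.8%

Cumulative inflation factor: 1.0432 × 1.0196 × 1.020 ≈ 1.08492.
Nominal growth factor: 1.13724. Real growth factor = 1.13724 / 1.08492 ≈ 1.04822.
Total real return ≈ 4.8224%.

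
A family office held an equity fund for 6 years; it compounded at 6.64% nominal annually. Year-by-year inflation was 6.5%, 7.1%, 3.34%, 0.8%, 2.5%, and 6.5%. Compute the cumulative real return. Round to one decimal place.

13.4%

Cumulative inflation factor: 1.065 × 1.071 × 1.0334 × 1.008 × 1.025 × 1.065 ≈ 1.29700.
Nominal growth factor: 1.47069. Real growth factor = 1.47069 / 1.29700 ≈ 1.13391.
Total real return ≈ 13.3912%.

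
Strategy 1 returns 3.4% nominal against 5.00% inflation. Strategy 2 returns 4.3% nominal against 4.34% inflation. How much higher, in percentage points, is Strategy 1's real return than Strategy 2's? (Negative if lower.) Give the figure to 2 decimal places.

-1.49

Strategy 1 real return: 1.034/1.0500 − 1 = -1.524%.
Strategy 2 real return: 1.043/1.0434 − 1 = -0.038%.
Difference: -1.524 − (-0.038) = -1.486 pp.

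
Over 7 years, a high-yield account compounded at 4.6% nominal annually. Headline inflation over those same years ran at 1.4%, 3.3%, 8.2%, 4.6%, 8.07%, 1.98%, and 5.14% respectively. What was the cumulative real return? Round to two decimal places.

-0.27%

Cumulative inflation factor: 1.014 × 1.033 × 1.082 × 1.046 × 1.0807 × 1.0198 × 1.0514 ≈ 1.37368.
Nominal growth factor: 1.37000. Real growth factor = 1.37000 / 1.37368 ≈ 0.99732.
Total real return ≈ -0.2676%.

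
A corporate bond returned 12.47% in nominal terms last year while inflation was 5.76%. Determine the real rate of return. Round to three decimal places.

Real return via the Fisher equation: (1 + 12.47%)/(1 + 5.76%) − 1 = 1.1247/1.0576 − 1 ≈ 0.06345.

6.345%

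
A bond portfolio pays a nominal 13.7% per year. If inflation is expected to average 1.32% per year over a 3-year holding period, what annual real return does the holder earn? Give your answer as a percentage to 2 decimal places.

12.22%

With constant rates the annual real return is the same each year: (1+13.7%)/(1+1.32%) − 1 = 0.12219.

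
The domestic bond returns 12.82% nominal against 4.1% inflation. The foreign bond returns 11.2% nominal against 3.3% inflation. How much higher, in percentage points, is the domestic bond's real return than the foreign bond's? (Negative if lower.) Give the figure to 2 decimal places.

The domestic bond real return: 1.1282/1.041 − 1 = 8.377%.
The foreign bond real return: 1.112/1.033 − 1 = 7.648%.
Difference: 8.377 − 7.648 = 0.729 pp.

0.73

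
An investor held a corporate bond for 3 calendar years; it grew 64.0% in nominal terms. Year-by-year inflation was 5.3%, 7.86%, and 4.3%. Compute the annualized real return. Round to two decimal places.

11.45%

Cumulative inflation factor: 1.053 × 1.0786 × 1.043 ≈ 1.18460.
Nominal growth factor: 1.64000. Real growth factor = 1.64000 / 1.18460 ≈ 1.38443.
Annualized: 1.38443^(1/3) − 1 ≈ 0.11453.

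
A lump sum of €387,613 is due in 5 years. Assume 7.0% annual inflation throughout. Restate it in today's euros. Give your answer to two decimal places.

€276,362.71

Price-level factor over 5 years: (1 + 7.0%)^5 = 1.4025517307.
Purchasing power today: €387,613 divided by that factor.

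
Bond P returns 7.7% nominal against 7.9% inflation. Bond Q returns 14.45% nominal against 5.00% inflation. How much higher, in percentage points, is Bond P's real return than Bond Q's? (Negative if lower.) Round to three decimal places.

Bond P real return: 1.077/1.079 − 1 = -0.1854%.
Bond Q real return: 1.1445/1.0500 − 1 = 9.0000%.
Difference: -0.1854 − 9.0000 = -9.1854 pp.

-9.185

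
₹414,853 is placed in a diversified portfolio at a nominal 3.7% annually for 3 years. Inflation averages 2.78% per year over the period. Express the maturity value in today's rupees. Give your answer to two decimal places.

₹426,093.26

Nominal value at maturity: ₹414,853 × (1 + 3.7%)^3 ≈ ₹462,626.50.
Price-level factor over 3 years: (1 + 2.78%)^3 ≈ 1.0857400050.
The maturity value deflated by that factor is the answer in today's purchasing power.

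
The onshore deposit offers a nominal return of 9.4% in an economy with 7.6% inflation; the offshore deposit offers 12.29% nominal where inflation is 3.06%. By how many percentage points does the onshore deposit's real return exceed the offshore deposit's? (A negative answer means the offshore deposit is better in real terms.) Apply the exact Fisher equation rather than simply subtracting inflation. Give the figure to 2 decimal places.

-7.28

The onshore deposit real return: 1.094/1.076 − 1 = 1.673%.
The offshore deposit real return: 1.1229/1.0306 − 1 = 8.956%.
Difference: 1.673 − 8.956 = -7.283 pp.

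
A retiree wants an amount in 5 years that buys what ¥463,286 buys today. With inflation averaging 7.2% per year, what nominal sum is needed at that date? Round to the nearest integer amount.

Cumulative price-level factor: (1+7.2%)^5 ≈ 1.4157087842.
Multiplying ¥463,286 by the price-level factor gives the future nominal sum.

¥655,878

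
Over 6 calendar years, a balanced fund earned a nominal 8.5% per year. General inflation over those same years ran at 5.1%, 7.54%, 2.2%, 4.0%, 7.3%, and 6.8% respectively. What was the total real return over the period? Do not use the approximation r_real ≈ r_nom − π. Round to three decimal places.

18.509%

Cumulative inflation factor: 1.051 × 1.0754 × 1.022 × 1.040 × 1.073 × 1.068 ≈ 1.37666.
Nominal growth factor: 1.63147. Real growth factor = 1.63147 / 1.37666 ≈ 1.18509.
Total real return ≈ 18.5088%.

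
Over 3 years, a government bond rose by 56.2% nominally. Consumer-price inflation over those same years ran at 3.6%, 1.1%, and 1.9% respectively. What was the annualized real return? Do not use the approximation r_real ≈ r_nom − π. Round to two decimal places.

Cumulative inflation factor: 1.036 × 1.011 × 1.019 ≈ 1.06730.
Nominal growth factor: 1.56200. Real growth factor = 1.56200 / 1.06730 ≈ 1.46351.
Annualized: 1.46351^(1/3) − 1 ≈ 0.13536.

13.54%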